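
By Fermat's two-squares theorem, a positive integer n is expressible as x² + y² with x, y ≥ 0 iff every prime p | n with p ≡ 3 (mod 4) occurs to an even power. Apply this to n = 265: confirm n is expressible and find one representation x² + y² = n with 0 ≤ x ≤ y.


Step 1: Factor n = 265 = 5 · 53.
Step 2: Check the mod-4 condition on each prime factor: 5 ≡ 1 (mod 4), exponent 1; 53 ≡ 1 (mod 4), exponent 1.
All primes ≡ 3 (mod 4) appear to even exponent (or don't appear), so by the two-squares theorem n IS expressible as a sum of two squares.
Step 3: Build a representation. Here n = 5 · 53 is a product of primes ≡ 1 (mod 4). Each prime p ≡ 1 (mod 4) is itself a sum of two squares; find a² by testing p − a² for a perfect square:
  5: 5 − 1² = 4 = 2² ⇒ 5 = 1² + 2².
  53: 53 − 1² = 52, 53 − 2² = 49 = 7² ⇒ 53 = 2² + 7².
  Combine using the Brahmagupta–Fibonacci identity (a² + b²)(c² + d²) = (ac − bd)² + (ad + bc)² = (ac + bd)² + (ad − bc)²:
  5 · 53 = 265: from (1² + 2²)(2² + 7²), take (1·2 − 2·7, 1·7 + 2·2) = (2 − 14, 7 + 4) = (-12, 11); dropping signs (only squares matter) gives (12, 11); check 12² + 11² = 144 + 121 = 265 ✓.
Step 4: Order so x ≤ y and verify: 11² + 12² = 121 + 144 = 265 = n. ✓

n = 265 = 11² + 12² (one valid representation with x ≤ y).


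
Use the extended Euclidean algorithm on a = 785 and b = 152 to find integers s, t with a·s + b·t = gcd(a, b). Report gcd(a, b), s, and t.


Euclidean algorithm on (785, 152) — divide until remainder is 0:
  785 = 5 · 152 + 25
  152 = 6 · 25 + 2
  25 = 12 · 2 + 1
  2 = 2 · 1 + 0
gcd(785, 152) = 1.
Track Bezout coefficients alongside the remainders: start with r₀ = 785 = a·1 + b·0 (s = 1, t = 0) and r₁ = 152 = a·0 + b·1 (s = 0, t = 1); each new remainder r_{k+1} = r_{k-1} − q_k·r_k inherits s_{k+1} = s_{k-1} − q_k·s_k, t_{k+1} = t_{k-1} − q_k·t_k, so r_k = a·s_k + b·t_k at every step:
  q = 5: r = 25, s = 1 − 5·0 = 1, t = 0 − 5·1 = -5  (check: 785·1 + 152·(-5) = 25)
  q = 6: r = 2, s = 0 − 6·1 = -6, t = 1 − 6·(-5) = 31  (check: 785·(-6) + 152·31 = 2)
  q = 12: r = 1, s = 1 − 12·(-6) = 73, t = -5 − 12·31 = -377  (check: 785·73 + 152·(-377) = 1)
The row with r = 1 (the gcd) gives the Bezout coefficients s = 73, t = -377.
Result: 785 · (73) + 152 · (-377) = 1.

gcd(785, 152) = 1; s = 73, t = -377 (check: 785·73 + 152·(-377) = 1).


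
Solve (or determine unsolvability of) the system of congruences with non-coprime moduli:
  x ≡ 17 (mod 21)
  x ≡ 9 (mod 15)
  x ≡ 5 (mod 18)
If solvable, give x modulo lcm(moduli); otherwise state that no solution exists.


Moduli 21, 15, 18 are not pairwise coprime, so CRT works modulo lcm(m_i) when all pairwise compatibility conditions hold.
Pairwise compatibility: gcd(m_i, m_j) must divide a_i - a_j for every pair.
Merge one congruence at a time:
  Start: x ≡ 17 (mod 21).
  Combine with x ≡ 9 (mod 15): gcd(21, 15) = 3, and 9 - 17 = -8 is NOT divisible by 3.
    ⇒ system is inconsistent (no integer solution).

No solution (the system is inconsistent).


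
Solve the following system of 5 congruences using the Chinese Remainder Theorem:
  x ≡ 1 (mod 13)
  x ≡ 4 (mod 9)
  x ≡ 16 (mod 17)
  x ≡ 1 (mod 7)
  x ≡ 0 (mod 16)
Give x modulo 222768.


Product of moduli M = 13 · 9 · 17 · 7 · 16 = 222768.
Merge one congruence at a time:
  Start: x ≡ 1 (mod 13).
  Combine with x ≡ 4 (mod 9); new modulus lcm = 117.
    Write x = 1 + 13·t and substitute into x ≡ 4 (mod 9): 13·t ≡ 4 − 1 = 3 (mod 9).
    Reduce coefficients mod 9: 4·t ≡ 3 (mod 9).
    The inverse of 4 mod 9 is 7 (since 4·7 = 28 = 3·9 + 1), so t ≡ 7·3 = 21 ≡ 3 (mod 9).
    Then x = 1 + 13·3 = 40, valid modulo lcm(13, 9) = 117: x ≡ 40 (mod 117).
  Combine with x ≡ 16 (mod 17); new modulus lcm = 1989.
    Write x = 40 + 117·t and substitute into x ≡ 16 (mod 17): 117·t ≡ 16 − 40 = -24 (mod 17).
    Reduce coefficients mod 17: 15·t ≡ 10 (mod 17).
    The inverse of 15 mod 17 is 8 (since 15·8 = 120 = 7·17 + 1), so t ≡ 8·10 = 80 ≡ 12 (mod 17).
    Then x = 40 + 117·12 = 1444, valid modulo lcm(117, 17) = 1989: x ≡ 1444 (mod 1989).
  Combine with x ≡ 1 (mod 7); new modulus lcm = 13923.
    Write x = 1444 + 1989·t and substitute into x ≡ 1 (mod 7): 1989·t ≡ 1 − 1444 = -1443 (mod 7).
    Reduce coefficients mod 7: 1·t ≡ 6 (mod 7).
    So t ≡ 6 (mod 7).
    Then x = 1444 + 1989·6 = 13378, valid modulo lcm(1989, 7) = 13923: x ≡ 13378 (mod 13923).
  Combine with x ≡ 0 (mod 16); new modulus lcm = 222768.
    Write x = 13378 + 13923·t and substitute into x ≡ 0 (mod 16): 13923·t ≡ 0 − 13378 = -13378 (mod 16).
    Reduce coefficients mod 16: 3·t ≡ 14 (mod 16).
    The inverse of 3 mod 16 is 11 (since 3·11 = 33 = 2·16 + 1), so t ≡ 11·14 = 154 ≡ 10 (mod 16).
    Then x = 13378 + 13923·10 = 152608, valid modulo lcm(13923, 16) = 222768: x ≡ 152608 (mod 222768).
Verify against each original: 152608 mod 13 = 1, 152608 mod 9 = 4, 152608 mod 17 = 16, 152608 mod 7 = 1, 152608 mod 16 = 0.

x ≡ 152608 (mod 222768).


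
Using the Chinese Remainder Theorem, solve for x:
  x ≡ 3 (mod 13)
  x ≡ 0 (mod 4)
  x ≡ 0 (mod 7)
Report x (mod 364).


Moduli 13, 4, 7 are pairwise coprime; by CRT there is a unique solution modulo M = 13 · 4 · 7 = 364.
Solve pairwise, accumulating the modulus:
  Start with x ≡ 3 (mod 13).
  Combine with x ≡ 0 (mod 4): since gcd(13, 4) = 1, we get a unique residue mod 52.
    Write x = 3 + 13·t and substitute into x ≡ 0 (mod 4): 13·t ≡ 0 − 3 = -3 (mod 4).
    Reduce coefficients mod 4: 1·t ≡ 1 (mod 4).
    So t ≡ 1 (mod 4).
    Then x = 3 + 13·1 = 16, valid modulo lcm(13, 4) = 52: x ≡ 16 (mod 52).
  Combine with x ≡ 0 (mod 7): since gcd(52, 7) = 1, we get a unique residue mod 364.
    Write x = 16 + 52·t and substitute into x ≡ 0 (mod 7): 52·t ≡ 0 − 16 = -16 (mod 7).
    Reduce coefficients mod 7: 3·t ≡ 5 (mod 7).
    The inverse of 3 mod 7 is 5 (since 3·5 = 15 = 2·7 + 1), so t ≡ 5·5 = 25 ≡ 4 (mod 7).
    Then x = 16 + 52·4 = 224, valid modulo lcm(52, 7) = 364: x ≡ 224 (mod 364).
Verify: 224 mod 13 = 3 ✓, 224 mod 4 = 0 ✓, 224 mod 7 = 0 ✓.

x ≡ 224 (mod 364).


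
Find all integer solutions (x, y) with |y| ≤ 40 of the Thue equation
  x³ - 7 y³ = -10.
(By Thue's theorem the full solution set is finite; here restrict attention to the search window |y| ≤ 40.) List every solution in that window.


The equation is x³ - 7y³ = -10. For fixed y, x³ = 7·y³ − 10, so a solution requires the RHS to be a perfect cube.
Strategy: iterate y from -40 to 40, compute RHS = 7·y³ − 10, and check whether it is a (positive or negative) perfect cube.
Check small values of y:
  y = 0: RHS = -10 is not a perfect cube.
  y = 1: RHS = -3 is not a perfect cube.
  y = -1: RHS = -17 is not a perfect cube.
  y = 2: RHS = 46 is not a perfect cube.
  y = -2: RHS = -66 is not a perfect cube.
  y = 3: RHS = 179 is not a perfect cube.
  y = -3: RHS = -199 is not a perfect cube.
Continuing the search up to |y| = 40 finds no solutions either.
No (x, y) in the scanned range satisfies the equation.

No integer solutions with |y| ≤ 40.


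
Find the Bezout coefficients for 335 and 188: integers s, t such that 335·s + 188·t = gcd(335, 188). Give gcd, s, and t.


Euclidean algorithm on (335, 188) — divide until remainder is 0:
  335 = 1 · 188 + 147
  188 = 1 · 147 + 41
  147 = 3 · 41 + 24
  41 = 1 · 24 + 17
  24 = 1 · 17 + 7
  17 = 2 · 7 + 3
  7 = 2 · 3 + 1
  3 = 3 · 1 + 0
gcd(335, 188) = 1.
Track Bezout coefficients alongside the remainders: start with r₀ = 335 = a·1 + b·0 (s = 1, t = 0) and r₁ = 188 = a·0 + b·1 (s = 0, t = 1); each new remainder r_{k+1} = r_{k-1} − q_k·r_k inherits s_{k+1} = s_{k-1} − q_k·s_k, t_{k+1} = t_{k-1} − q_k·t_k, so r_k = a·s_k + b·t_k at every step:
  q = 1: r = 147, s = 1 − 1·0 = 1, t = 0 − 1·1 = -1  (check: 335·1 + 188·(-1) = 147)
  q = 1: r = 41, s = 0 − 1·1 = -1, t = 1 − 1·(-1) = 2  (check: 335·(-1) + 188·2 = 41)
  q = 3: r = 24, s = 1 − 3·(-1) = 4, t = -1 − 3·2 = -7  (check: 335·4 + 188·(-7) = 24)
  q = 1: r = 17, s = -1 − 1·4 = -5, t = 2 − 1·(-7) = 9  (check: 335·(-5) + 188·9 = 17)
  q = 1: r = 7, s = 4 − 1·(-5) = 9, t = -7 − 1·9 = -16  (check: 335·9 + 188·(-16) = 7)
  q = 2: r = 3, s = -5 − 2·9 = -23, t = 9 − 2·(-16) = 41  (check: 335·(-23) + 188·41 = 3)
  q = 2: r = 1, s = 9 − 2·(-23) = 55, t = -16 − 2·41 = -98  (check: 335·55 + 188·(-98) = 1)
The row with r = 1 (the gcd) gives the Bezout coefficients s = 55, t = -98.
Result: 335 · (55) + 188 · (-98) = 1.

gcd(335, 188) = 1; s = 55, t = -98 (check: 335·55 + 188·(-98) = 1).


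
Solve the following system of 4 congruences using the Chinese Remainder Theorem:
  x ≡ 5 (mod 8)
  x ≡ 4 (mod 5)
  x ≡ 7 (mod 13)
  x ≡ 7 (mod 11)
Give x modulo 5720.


Product of moduli M = 8 · 5 · 13 · 11 = 5720.
Merge one congruence at a time:
  Start: x ≡ 5 (mod 8).
  Combine with x ≡ 4 (mod 5); new modulus lcm = 40.
    Write x = 5 + 8·t and substitute into x ≡ 4 (mod 5): 8·t ≡ 4 − 5 = -1 (mod 5).
    Reduce coefficients mod 5: 3·t ≡ 4 (mod 5).
    The inverse of 3 mod 5 is 2 (since 3·2 = 6 = 1·5 + 1), so t ≡ 2·4 = 8 ≡ 3 (mod 5).
    Then x = 5 + 8·3 = 29, valid modulo lcm(8, 5) = 40: x ≡ 29 (mod 40).
  Combine with x ≡ 7 (mod 13); new modulus lcm = 520.
    Write x = 29 + 40·t and substitute into x ≡ 7 (mod 13): 40·t ≡ 7 − 29 = -22 (mod 13).
    Reduce coefficients mod 13: 1·t ≡ 4 (mod 13).
    So t ≡ 4 (mod 13).
    Then x = 29 + 40·4 = 189, valid modulo lcm(40, 13) = 520: x ≡ 189 (mod 520).
  Combine with x ≡ 7 (mod 11); new modulus lcm = 5720.
    Write x = 189 + 520·t and substitute into x ≡ 7 (mod 11): 520·t ≡ 7 − 189 = -182 (mod 11).
    Reduce coefficients mod 11: 3·t ≡ 5 (mod 11).
    The inverse of 3 mod 11 is 4 (since 3·4 = 12 = 1·11 + 1), so t ≡ 4·5 = 20 ≡ 9 (mod 11).
    Then x = 189 + 520·9 = 4869, valid modulo lcm(520, 11) = 5720: x ≡ 4869 (mod 5720).
Verify against each original: 4869 mod 8 = 5, 4869 mod 5 = 4, 4869 mod 13 = 7, 4869 mod 11 = 7.

x ≡ 4869 (mod 5720).


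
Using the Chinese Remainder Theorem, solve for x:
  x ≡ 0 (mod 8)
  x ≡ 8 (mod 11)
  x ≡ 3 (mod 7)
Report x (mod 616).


Moduli 8, 11, 7 are pairwise coprime; by CRT there is a unique solution modulo M = 8 · 11 · 7 = 616.
Solve pairwise, accumulating the modulus:
  Start with x ≡ 0 (mod 8).
  Combine with x ≡ 8 (mod 11): since gcd(8, 11) = 1, we get a unique residue mod 88.
    Write x = 0 + 8·t and substitute into x ≡ 8 (mod 11): 8·t ≡ 8 − 0 = 8 (mod 11).
    The inverse of 8 mod 11 is 7 (since 8·7 = 56 = 5·11 + 1), so t ≡ 7·8 = 56 ≡ 1 (mod 11).
    Then x = 0 + 8·1 = 8, valid modulo lcm(8, 11) = 88: x ≡ 8 (mod 88).
  Combine with x ≡ 3 (mod 7): since gcd(88, 7) = 1, we get a unique residue mod 616.
    Write x = 8 + 88·t and substitute into x ≡ 3 (mod 7): 88·t ≡ 3 − 8 = -5 (mod 7).
    Reduce coefficients mod 7: 4·t ≡ 2 (mod 7).
    The inverse of 4 mod 7 is 2 (since 4·2 = 8 = 1·7 + 1), so t ≡ 2·2 = 4 ≡ 4 (mod 7).
    Then x = 8 + 88·4 = 360, valid modulo lcm(88, 7) = 616: x ≡ 360 (mod 616).
Verify: 360 mod 8 = 0 ✓, 360 mod 11 = 8 ✓, 360 mod 7 = 3 ✓.

x ≡ 360 (mod 616).


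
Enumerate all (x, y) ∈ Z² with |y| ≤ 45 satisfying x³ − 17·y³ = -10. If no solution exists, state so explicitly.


The equation is x³ - 17y³ = -10. For fixed y, x³ = 17·y³ − 10, so a solution requires the RHS to be a perfect cube.
Strategy: iterate y from -45 to 45, compute RHS = 17·y³ − 10, and check whether it is a (positive or negative) perfect cube.
Check small values of y:
  y = 0: RHS = -10 is not a perfect cube.
  y = 1: RHS = 7 is not a perfect cube.
  y = -1: RHS = -27 = (-3)³ ⇒ x = -3 works.
  y = 2: RHS = 126 is not a perfect cube.
  y = -2: RHS = -146 is not a perfect cube.
  y = 3: RHS = 449 is not a perfect cube.
  y = -3: RHS = -469 is not a perfect cube.
Continuing the search up to |y| = 45 finds no further solutions beyond those listed.
Collected solutions: (-3, -1).

Solutions (with |y| ≤ 45): (-3, -1).


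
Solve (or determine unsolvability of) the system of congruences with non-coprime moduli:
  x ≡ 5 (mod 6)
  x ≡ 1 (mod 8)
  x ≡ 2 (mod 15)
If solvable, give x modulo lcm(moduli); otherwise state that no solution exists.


Moduli 6, 8, 15 are not pairwise coprime, so CRT works modulo lcm(m_i) when all pairwise compatibility conditions hold.
Pairwise compatibility: gcd(m_i, m_j) must divide a_i - a_j for every pair.
Merge one congruence at a time:
  Start: x ≡ 5 (mod 6).
  Combine with x ≡ 1 (mod 8): gcd(6, 8) = 2; 1 - 5 = -4, which IS divisible by 2, so compatible.
    Write x = 5 + 6·t and substitute into x ≡ 1 (mod 8): 6·t ≡ 1 − 5 = -4 (mod 8).
    Divide the congruence (and modulus) by g = 2: 3·t ≡ -2 (mod 4).
    Reduce coefficients mod 4: 3·t ≡ 2 (mod 4).
    The inverse of 3 mod 4 is 3 (since 3·3 = 9 = 2·4 + 1), so t ≡ 3·2 = 6 ≡ 2 (mod 4).
    Then x = 5 + 6·2 = 17, valid modulo lcm(6, 8) = 24: x ≡ 17 (mod 24).
  Combine with x ≡ 2 (mod 15): gcd(24, 15) = 3; 2 - 17 = -15, which IS divisible by 3, so compatible.
    Write x = 17 + 24·t and substitute into x ≡ 2 (mod 15): 24·t ≡ 2 − 17 = -15 (mod 15).
    Divide the congruence (and modulus) by g = 3: 8·t ≡ -5 (mod 5).
    Reduce coefficients mod 5: 3·t ≡ 0 (mod 5).
    The inverse of 3 mod 5 is 2 (since 3·2 = 6 = 1·5 + 1), so t ≡ 2·0 = 0 ≡ 0 (mod 5).
    Then x = 17 + 24·0 = 17, valid modulo lcm(24, 15) = 120: x ≡ 17 (mod 120).
Verify: 17 mod 6 = 5, 17 mod 8 = 1, 17 mod 15 = 2.

x ≡ 17 (mod 120).


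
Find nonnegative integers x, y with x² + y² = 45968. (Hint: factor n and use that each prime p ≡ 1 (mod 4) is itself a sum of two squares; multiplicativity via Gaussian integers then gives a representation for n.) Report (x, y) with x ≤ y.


Step 1: Factor n = 45968 = 2^4 · 13^2 · 17.
Step 2: Check the mod-4 condition on each prime factor: 2 = 2 (special); 13 ≡ 1 (mod 4), exponent 2; 17 ≡ 1 (mod 4), exponent 1.
All primes ≡ 3 (mod 4) appear to even exponent (or don't appear), so by the two-squares theorem n IS expressible as a sum of two squares.
Step 3: Build a representation. Group n = k² · m with k = 4 and m = 13 · 13 · 17 = 2873 (a product of primes ≡ 1 (mod 4)); a representation of m scales to one of n via (k·x)² + (k·y)² = k²(x² + y²). Each prime p ≡ 1 (mod 4) is itself a sum of two squares; find a² by testing p − a² for a perfect square:
  13: 13 − 1² = 12, 13 − 2² = 9 = 3² ⇒ 13 = 2² + 3².
  17: 17 − 1² = 16 = 4² ⇒ 17 = 1² + 4².
  Combine using the Brahmagupta–Fibonacci identity (a² + b²)(c² + d²) = (ac − bd)² + (ad + bc)² = (ac + bd)² + (ad − bc)²:
  13 · 13 = 169: from (2² + 3²)(2² + 3²), take (2·2 − 3·3, 2·3 + 3·2) = (4 − 9, 6 + 6) = (-5, 12); dropping signs (only squares matter) gives (5, 12); check 5² + 12² = 25 + 144 = 169 ✓.
  169 · 17 = 2873: from (5² + 12²)(1² + 4²), take (5·1 − 12·4, 5·4 + 12·1) = (5 − 48, 20 + 12) = (-43, 32); dropping signs (only squares matter) gives (43, 32); check 43² + 32² = 1849 + 1024 = 2873 ✓.
  Scale by k = 4: (4·43, 4·32) = (172, 128).
Step 4: Order so x ≤ y and verify: 128² + 172² = 16384 + 29584 = 45968 = n. ✓

n = 45968 = 128² + 172² (one valid representation with x ≤ y).


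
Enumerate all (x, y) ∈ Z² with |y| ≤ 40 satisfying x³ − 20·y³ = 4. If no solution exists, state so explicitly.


The equation is x³ - 20y³ = 4. For fixed y, x³ = 20·y³ + 4, so a solution requires the RHS to be a perfect cube.
Strategy: iterate y from -40 to 40, compute RHS = 20·y³ + 4, and check whether it is a (positive or negative) perfect cube.
Check small values of y:
  y = 0: RHS = 4 is not a perfect cube.
  y = 1: RHS = 24 is not a perfect cube.
  y = -1: RHS = -16 is not a perfect cube.
  y = 2: RHS = 164 is not a perfect cube.
  y = -2: RHS = -156 is not a perfect cube.
  y = 3: RHS = 544 is not a perfect cube.
  y = -3: RHS = -536 is not a perfect cube.
Continuing the search up to |y| = 40 finds no solutions either.
No (x, y) in the scanned range satisfies the equation.

No integer solutions with |y| ≤ 40.


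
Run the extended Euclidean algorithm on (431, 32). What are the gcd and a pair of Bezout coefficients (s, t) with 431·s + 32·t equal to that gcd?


Euclidean algorithm on (431, 32) — divide until remainder is 0:
  431 = 13 · 32 + 15
  32 = 2 · 15 + 2
  15 = 7 · 2 + 1
  2 = 2 · 1 + 0
gcd(431, 32) = 1.
Track Bezout coefficients alongside the remainders: start with r₀ = 431 = a·1 + b·0 (s = 1, t = 0) and r₁ = 32 = a·0 + b·1 (s = 0, t = 1); each new remainder r_{k+1} = r_{k-1} − q_k·r_k inherits s_{k+1} = s_{k-1} − q_k·s_k, t_{k+1} = t_{k-1} − q_k·t_k, so r_k = a·s_k + b·t_k at every step:
  q = 13: r = 15, s = 1 − 13·0 = 1, t = 0 − 13·1 = -13  (check: 431·1 + 32·(-13) = 15)
  q = 2: r = 2, s = 0 − 2·1 = -2, t = 1 − 2·(-13) = 27  (check: 431·(-2) + 32·27 = 2)
  q = 7: r = 1, s = 1 − 7·(-2) = 15, t = -13 − 7·27 = -202  (check: 431·15 + 32·(-202) = 1)
The row with r = 1 (the gcd) gives the Bezout coefficients s = 15, t = -202.
Result: 431 · (15) + 32 · (-202) = 1.

gcd(431, 32) = 1; s = 15, t = -202 (check: 431·15 + 32·(-202) = 1).


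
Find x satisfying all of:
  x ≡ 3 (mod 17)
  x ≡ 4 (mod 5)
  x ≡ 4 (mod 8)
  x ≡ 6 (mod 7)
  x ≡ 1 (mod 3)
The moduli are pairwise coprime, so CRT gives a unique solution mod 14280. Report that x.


Product of moduli M = 17 · 5 · 8 · 7 · 3 = 14280.
Merge one congruence at a time:
  Start: x ≡ 3 (mod 17).
  Combine with x ≡ 4 (mod 5); new modulus lcm = 85.
    Write x = 3 + 17·t and substitute into x ≡ 4 (mod 5): 17·t ≡ 4 − 3 = 1 (mod 5).
    Reduce coefficients mod 5: 2·t ≡ 1 (mod 5).
    The inverse of 2 mod 5 is 3 (since 2·3 = 6 = 1·5 + 1), so t ≡ 3·1 = 3 ≡ 3 (mod 5).
    Then x = 3 + 17·3 = 54, valid modulo lcm(17, 5) = 85: x ≡ 54 (mod 85).
  Combine with x ≡ 4 (mod 8); new modulus lcm = 680.
    Write x = 54 + 85·t and substitute into x ≡ 4 (mod 8): 85·t ≡ 4 − 54 = -50 (mod 8).
    Reduce coefficients mod 8: 5·t ≡ 6 (mod 8).
    The inverse of 5 mod 8 is 5 (since 5·5 = 25 = 3·8 + 1), so t ≡ 5·6 = 30 ≡ 6 (mod 8).
    Then x = 54 + 85·6 = 564, valid modulo lcm(85, 8) = 680: x ≡ 564 (mod 680).
  Combine with x ≡ 6 (mod 7); new modulus lcm = 4760.
    Write x = 564 + 680·t and substitute into x ≡ 6 (mod 7): 680·t ≡ 6 − 564 = -558 (mod 7).
    Reduce coefficients mod 7: 1·t ≡ 2 (mod 7).
    So t ≡ 2 (mod 7).
    Then x = 564 + 680·2 = 1924, valid modulo lcm(680, 7) = 4760: x ≡ 1924 (mod 4760).
  Combine with x ≡ 1 (mod 3); new modulus lcm = 14280.
    Write x = 1924 + 4760·t and substitute into x ≡ 1 (mod 3): 4760·t ≡ 1 − 1924 = -1923 (mod 3).
    Reduce coefficients mod 3: 2·t ≡ 0 (mod 3).
    The inverse of 2 mod 3 is 2 (since 2·2 = 4 = 1·3 + 1), so t ≡ 2·0 = 0 ≡ 0 (mod 3).
    Then x = 1924 + 4760·0 = 1924, valid modulo lcm(4760, 3) = 14280: x ≡ 1924 (mod 14280).
Verify against each original: 1924 mod 17 = 3, 1924 mod 5 = 4, 1924 mod 8 = 4, 1924 mod 7 = 6, 1924 mod 3 = 1.

x ≡ 1924 (mod 14280).


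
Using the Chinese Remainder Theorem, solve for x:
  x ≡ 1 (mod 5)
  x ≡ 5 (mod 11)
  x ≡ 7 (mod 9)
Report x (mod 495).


Moduli 5, 11, 9 are pairwise coprime; by CRT there is a unique solution modulo M = 5 · 11 · 9 = 495.
Solve pairwise, accumulating the modulus:
  Start with x ≡ 1 (mod 5).
  Combine with x ≡ 5 (mod 11): since gcd(5, 11) = 1, we get a unique residue mod 55.
    Write x = 1 + 5·t and substitute into x ≡ 5 (mod 11): 5·t ≡ 5 − 1 = 4 (mod 11).
    The inverse of 5 mod 11 is 9 (since 5·9 = 45 = 4·11 + 1), so t ≡ 9·4 = 36 ≡ 3 (mod 11).
    Then x = 1 + 5·3 = 16, valid modulo lcm(5, 11) = 55: x ≡ 16 (mod 55).
  Combine with x ≡ 7 (mod 9): since gcd(55, 9) = 1, we get a unique residue mod 495.
    Write x = 16 + 55·t and substitute into x ≡ 7 (mod 9): 55·t ≡ 7 − 16 = -9 (mod 9).
    Reduce coefficients mod 9: 1·t ≡ 0 (mod 9).
    So t ≡ 0 (mod 9).
    Then x = 16 + 55·0 = 16, valid modulo lcm(55, 9) = 495: x ≡ 16 (mod 495).
Verify: 16 mod 5 = 1 ✓, 16 mod 11 = 5 ✓, 16 mod 9 = 7 ✓.

x ≡ 16 (mod 495).


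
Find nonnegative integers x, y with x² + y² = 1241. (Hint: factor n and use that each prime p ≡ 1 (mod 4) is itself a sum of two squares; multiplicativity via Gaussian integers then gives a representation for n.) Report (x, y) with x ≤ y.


Step 1: Factor n = 1241 = 17 · 73.
Step 2: Check the mod-4 condition on each prime factor: 17 ≡ 1 (mod 4), exponent 1; 73 ≡ 1 (mod 4), exponent 1.
All primes ≡ 3 (mod 4) appear to even exponent (or don't appear), so by the two-squares theorem n IS expressible as a sum of two squares.
Step 3: Build a representation. Here n = 17 · 73 is a product of primes ≡ 1 (mod 4). Each prime p ≡ 1 (mod 4) is itself a sum of two squares; find a² by testing p − a² for a perfect square:
  17: 17 − 1² = 16 = 4² ⇒ 17 = 1² + 4².
  73: 73 − 1² = 72, 73 − 2² = 69, 73 − 3² = 64 = 8² ⇒ 73 = 3² + 8².
  Combine using the Brahmagupta–Fibonacci identity (a² + b²)(c² + d²) = (ac − bd)² + (ad + bc)² = (ac + bd)² + (ad − bc)²:
  17 · 73 = 1241: from (1² + 4²)(3² + 8²), take (1·3 − 4·8, 1·8 + 4·3) = (3 − 32, 8 + 12) = (-29, 20); dropping signs (only squares matter) gives (29, 20); check 29² + 20² = 841 + 400 = 1241 ✓.
Step 4: Order so x ≤ y and verify: 20² + 29² = 400 + 841 = 1241 = n. ✓

n = 1241 = 20² + 29² (one valid representation with x ≤ y).


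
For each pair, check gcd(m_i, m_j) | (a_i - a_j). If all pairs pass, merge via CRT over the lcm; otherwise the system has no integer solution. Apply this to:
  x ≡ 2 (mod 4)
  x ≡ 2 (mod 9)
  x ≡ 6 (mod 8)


Moduli 4, 9, 8 are not pairwise coprime, so CRT works modulo lcm(m_i) when all pairwise compatibility conditions hold.
Pairwise compatibility: gcd(m_i, m_j) must divide a_i - a_j for every pair.
Merge one congruence at a time:
  Start: x ≡ 2 (mod 4).
  Combine with x ≡ 2 (mod 9): gcd(4, 9) = 1; 2 - 2 = 0, which IS divisible by 1, so compatible.
    Write x = 2 + 4·t and substitute into x ≡ 2 (mod 9): 4·t ≡ 2 − 2 = 0 (mod 9).
    The inverse of 4 mod 9 is 7 (since 4·7 = 28 = 3·9 + 1), so t ≡ 7·0 = 0 ≡ 0 (mod 9).
    Then x = 2 + 4·0 = 2, valid modulo lcm(4, 9) = 36: x ≡ 2 (mod 36).
  Combine with x ≡ 6 (mod 8): gcd(36, 8) = 4; 6 - 2 = 4, which IS divisible by 4, so compatible.
    Write x = 2 + 36·t and substitute into x ≡ 6 (mod 8): 36·t ≡ 6 − 2 = 4 (mod 8).
    Divide the congruence (and modulus) by g = 4: 9·t ≡ 1 (mod 2).
    Reduce coefficients mod 2: 1·t ≡ 1 (mod 2).
    So t ≡ 1 (mod 2).
    Then x = 2 + 36·1 = 38, valid modulo lcm(36, 8) = 72: x ≡ 38 (mod 72).
Verify: 38 mod 4 = 2, 38 mod 9 = 2, 38 mod 8 = 6.

x ≡ 38 (mod 72).


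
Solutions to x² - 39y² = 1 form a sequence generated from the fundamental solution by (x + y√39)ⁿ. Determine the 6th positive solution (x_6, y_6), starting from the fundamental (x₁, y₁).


Step 1: Find the fundamental solution (x₁, y₁) of x² - 39y² = 1.
  Expand √39 as a continued fraction. a₀ = ⌊√39⌋ = 6; iterate m_{k+1} = d_k·a_k − m_k, d_{k+1} = (39 − m_{k+1}²)/d_k, a_{k+1} = ⌊(a₀ + m_{k+1})/d_{k+1}⌋ (starting m₀ = 0, d₀ = 1), with convergents p_k = a_k·p_{k-1} + p_{k-2}, q_k = a_k·q_{k-1} + q_{k-2} (p₋₁ = 1, q₋₁ = 0):
  k = 0: a₀ = 6; p₀/q₀ = 6/1; p₀² − 39·q₀² = 36 − 39 = -3.
  k = 1: m = 6, d = 3, a = ⌊(6 + 6)/3⌋ = 4; p/q = (4·6 + 1)/(4·1 + 0) = 25/4; p² − 39·q² = 625 − 624 = 1.
  The first convergent with p² − 39·q² = 1 gives the fundamental solution (x₁, y₁) = (25, 4).
Step 2: Apply the recurrence (x_{n+1}, y_{n+1}) = (x₁x_n + 39y₁y_n, x₁y_n + y₁x_n) repeatedly.
  From (x_1, y_1) = (25, 4): x_2 = 25·25 + 39·4·4 = 1249; y_2 = 25·4 + 4·25 = 200.
  From (x_2, y_2) = (1249, 200): x_3 = 25·1249 + 39·4·200 = 62425; y_3 = 25·200 + 4·1249 = 9996.
  From (x_3, y_3) = (62425, 9996): x_4 = 25·62425 + 39·4·9996 = 3120001; y_4 = 25·9996 + 4·62425 = 499600.
  From (x_4, y_4) = (3120001, 499600): x_5 = 25·3120001 + 39·4·499600 = 155937625; y_5 = 25·499600 + 4·3120001 = 24970004.
  From (x_5, y_5) = (155937625, 24970004): x_6 = 25·155937625 + 39·4·24970004 = 7793761249; y_6 = 25·24970004 + 4·155937625 = 1248000600.
Step 3: Verify x_6² - 39·y_6² = 60742714406414040001 - 60742714406414040000 = 1 (should be 1). ✓

(x_1, y_1) = (25, 4); (x_6, y_6) = (7793761249, 1248000600).


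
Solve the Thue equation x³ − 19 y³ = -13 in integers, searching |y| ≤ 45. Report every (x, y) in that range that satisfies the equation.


The equation is x³ - 19y³ = -13. For fixed y, x³ = 19·y³ − 13, so a solution requires the RHS to be a perfect cube.
Strategy: iterate y from -45 to 45, compute RHS = 19·y³ − 13, and check whether it is a (positive or negative) perfect cube.
Check small values of y:
  y = 0: RHS = -13 is not a perfect cube.
  y = 1: RHS = 6 is not a perfect cube.
  y = -1: RHS = -32 is not a perfect cube.
  y = 2: RHS = 139 is not a perfect cube.
  y = -2: RHS = -165 is not a perfect cube.
  y = 3: RHS = 500 is not a perfect cube.
  y = -3: RHS = -526 is not a perfect cube.
Continuing the search up to |y| = 45 finds no solutions either.
No (x, y) in the scanned range satisfies the equation.

No integer solutions with |y| ≤ 45.


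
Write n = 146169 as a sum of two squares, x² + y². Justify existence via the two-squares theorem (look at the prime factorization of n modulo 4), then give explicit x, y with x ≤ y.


Step 1: Factor n = 146169 = 3^2 · 109 · 149.
Step 2: Check the mod-4 condition on each prime factor: 3 ≡ 3 (mod 4), exponent 2 (must be even); 109 ≡ 1 (mod 4), exponent 1; 149 ≡ 1 (mod 4), exponent 1.
All primes ≡ 3 (mod 4) appear to even exponent (or don't appear), so by the two-squares theorem n IS expressible as a sum of two squares.
Step 3: Build a representation. Group n = k² · m with k = 3 and m = 109 · 149 = 16241 (a product of primes ≡ 1 (mod 4)); a representation of m scales to one of n via (k·x)² + (k·y)² = k²(x² + y²). Each prime p ≡ 1 (mod 4) is itself a sum of two squares; find a² by testing p − a² for a perfect square:
  109: 109 − 1² = 108, 109 − 2² = 105, 109 − 3² = 100 = 10² ⇒ 109 = 3² + 10².
  149: 149 − 1² = 148, 149 − 2² = 145, 149 − 3² = 140, 149 − 4² = 133, 149 − 5² = 124, 149 − 6² = 113, 149 − 7² = 100 = 10² ⇒ 149 = 7² + 10².
  Combine using the Brahmagupta–Fibonacci identity (a² + b²)(c² + d²) = (ac − bd)² + (ad + bc)² = (ac + bd)² + (ad − bc)²:
  109 · 149 = 16241: from (3² + 10²)(7² + 10²), take (3·7 − 10·10, 3·10 + 10·7) = (21 − 100, 30 + 70) = (-79, 100); dropping signs (only squares matter) gives (79, 100); check 79² + 100² = 6241 + 10000 = 16241 ✓.
  Scale by k = 3: (3·79, 3·100) = (237, 300).
Step 4: Order so x ≤ y and verify: 237² + 300² = 56169 + 90000 = 146169 = n. ✓

n = 146169 = 237² + 300² (one valid representation with x ≤ y).


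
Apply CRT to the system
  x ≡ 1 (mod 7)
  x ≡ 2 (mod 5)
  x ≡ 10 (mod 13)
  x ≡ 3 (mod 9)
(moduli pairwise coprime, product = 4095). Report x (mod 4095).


Product of moduli M = 7 · 5 · 13 · 9 = 4095.
Merge one congruence at a time:
  Start: x ≡ 1 (mod 7).
  Combine with x ≡ 2 (mod 5); new modulus lcm = 35.
    Write x = 1 + 7·t and substitute into x ≡ 2 (mod 5): 7·t ≡ 2 − 1 = 1 (mod 5).
    Reduce coefficients mod 5: 2·t ≡ 1 (mod 5).
    The inverse of 2 mod 5 is 3 (since 2·3 = 6 = 1·5 + 1), so t ≡ 3·1 = 3 ≡ 3 (mod 5).
    Then x = 1 + 7·3 = 22, valid modulo lcm(7, 5) = 35: x ≡ 22 (mod 35).
  Combine with x ≡ 10 (mod 13); new modulus lcm = 455.
    Write x = 22 + 35·t and substitute into x ≡ 10 (mod 13): 35·t ≡ 10 − 22 = -12 (mod 13).
    Reduce coefficients mod 13: 9·t ≡ 1 (mod 13).
    The inverse of 9 mod 13 is 3 (since 9·3 = 27 = 2·13 + 1), so t ≡ 3·1 = 3 ≡ 3 (mod 13).
    Then x = 22 + 35·3 = 127, valid modulo lcm(35, 13) = 455: x ≡ 127 (mod 455).
  Combine with x ≡ 3 (mod 9); new modulus lcm = 4095.
    Write x = 127 + 455·t and substitute into x ≡ 3 (mod 9): 455·t ≡ 3 − 127 = -124 (mod 9).
    Reduce coefficients mod 9: 5·t ≡ 2 (mod 9).
    The inverse of 5 mod 9 is 2 (since 5·2 = 10 = 1·9 + 1), so t ≡ 2·2 = 4 ≡ 4 (mod 9).
    Then x = 127 + 455·4 = 1947, valid modulo lcm(455, 9) = 4095: x ≡ 1947 (mod 4095).
Verify against each original: 1947 mod 7 = 1, 1947 mod 5 = 2, 1947 mod 13 = 10, 1947 mod 9 = 3.

x ≡ 1947 (mod 4095).


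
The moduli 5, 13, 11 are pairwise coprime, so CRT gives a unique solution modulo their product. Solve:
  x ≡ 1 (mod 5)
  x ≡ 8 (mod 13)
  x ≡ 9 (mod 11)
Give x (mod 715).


Moduli 5, 13, 11 are pairwise coprime; by CRT there is a unique solution modulo M = 5 · 13 · 11 = 715.
Solve pairwise, accumulating the modulus:
  Start with x ≡ 1 (mod 5).
  Combine with x ≡ 8 (mod 13): since gcd(5, 13) = 1, we get a unique residue mod 65.
    Write x = 1 + 5·t and substitute into x ≡ 8 (mod 13): 5·t ≡ 8 − 1 = 7 (mod 13).
    The inverse of 5 mod 13 is 8 (since 5·8 = 40 = 3·13 + 1), so t ≡ 8·7 = 56 ≡ 4 (mod 13).
    Then x = 1 + 5·4 = 21, valid modulo lcm(5, 13) = 65: x ≡ 21 (mod 65).
  Combine with x ≡ 9 (mod 11): since gcd(65, 11) = 1, we get a unique residue mod 715.
    Write x = 21 + 65·t and substitute into x ≡ 9 (mod 11): 65·t ≡ 9 − 21 = -12 (mod 11).
    Reduce coefficients mod 11: 10·t ≡ 10 (mod 11).
    The inverse of 10 mod 11 is 10 (since 10·10 = 100 = 9·11 + 1), so t ≡ 10·10 = 100 ≡ 1 (mod 11).
    Then x = 21 + 65·1 = 86, valid modulo lcm(65, 11) = 715: x ≡ 86 (mod 715).
Verify: 86 mod 5 = 1 ✓, 86 mod 13 = 8 ✓, 86 mod 11 = 9 ✓.

x ≡ 86 (mod 715).


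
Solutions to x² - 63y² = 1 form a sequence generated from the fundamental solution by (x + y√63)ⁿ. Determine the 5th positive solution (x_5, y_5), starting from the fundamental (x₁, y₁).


Step 1: Find the fundamental solution (x₁, y₁) of x² - 63y² = 1.
  Expand √63 as a continued fraction. a₀ = ⌊√63⌋ = 7; iterate m_{k+1} = d_k·a_k − m_k, d_{k+1} = (63 − m_{k+1}²)/d_k, a_{k+1} = ⌊(a₀ + m_{k+1})/d_{k+1}⌋ (starting m₀ = 0, d₀ = 1), with convergents p_k = a_k·p_{k-1} + p_{k-2}, q_k = a_k·q_{k-1} + q_{k-2} (p₋₁ = 1, q₋₁ = 0):
  k = 0: a₀ = 7; p₀/q₀ = 7/1; p₀² − 63·q₀² = 49 − 63 = -14.
  k = 1: m = 7, d = 14, a = ⌊(7 + 7)/14⌋ = 1; p/q = (1·7 + 1)/(1·1 + 0) = 8/1; p² − 63·q² = 64 − 63 = 1.
  The first convergent with p² − 63·q² = 1 gives the fundamental solution (x₁, y₁) = (8, 1).
Step 2: Apply the recurrence (x_{n+1}, y_{n+1}) = (x₁x_n + 63y₁y_n, x₁y_n + y₁x_n) repeatedly.
  From (x_1, y_1) = (8, 1): x_2 = 8·8 + 63·1·1 = 127; y_2 = 8·1 + 1·8 = 16.
  From (x_2, y_2) = (127, 16): x_3 = 8·127 + 63·1·16 = 2024; y_3 = 8·16 + 1·127 = 255.
  From (x_3, y_3) = (2024, 255): x_4 = 8·2024 + 63·1·255 = 32257; y_4 = 8·255 + 1·2024 = 4064.
  From (x_4, y_4) = (32257, 4064): x_5 = 8·32257 + 63·1·4064 = 514088; y_5 = 8·4064 + 1·32257 = 64769.
Step 3: Verify x_5² - 63·y_5² = 264286471744 - 264286471743 = 1 (should be 1). ✓

(x_1, y_1) = (8, 1); (x_5, y_5) = (514088, 64769).


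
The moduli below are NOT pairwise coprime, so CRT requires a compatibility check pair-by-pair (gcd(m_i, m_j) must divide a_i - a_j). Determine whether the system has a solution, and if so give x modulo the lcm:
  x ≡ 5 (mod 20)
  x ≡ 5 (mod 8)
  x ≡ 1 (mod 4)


Moduli 20, 8, 4 are not pairwise coprime, so CRT works modulo lcm(m_i) when all pairwise compatibility conditions hold.
Pairwise compatibility: gcd(m_i, m_j) must divide a_i - a_j for every pair.
Merge one congruence at a time:
  Start: x ≡ 5 (mod 20).
  Combine with x ≡ 5 (mod 8): gcd(20, 8) = 4; 5 - 5 = 0, which IS divisible by 4, so compatible.
    Write x = 5 + 20·t and substitute into x ≡ 5 (mod 8): 20·t ≡ 5 − 5 = 0 (mod 8).
    Divide the congruence (and modulus) by g = 4: 5·t ≡ 0 (mod 2).
    Reduce coefficients mod 2: 1·t ≡ 0 (mod 2).
    So t ≡ 0 (mod 2).
    Then x = 5 + 20·0 = 5, valid modulo lcm(20, 8) = 40: x ≡ 5 (mod 40).
  Combine with x ≡ 1 (mod 4): gcd(40, 4) = 4; 1 - 5 = -4, which IS divisible by 4, so compatible.
    Write x = 5 + 40·t and substitute into x ≡ 1 (mod 4): 40·t ≡ 1 − 5 = -4 (mod 4).
    Divide the congruence (and modulus) by g = 4: 10·t ≡ -1 (mod 1).
    Modulo 1 every t works; take t = 0.
    Then x = 5 + 40·0 = 5, valid modulo lcm(40, 4) = 40: x ≡ 5 (mod 40).
Verify: 5 mod 20 = 5, 5 mod 8 = 5, 5 mod 4 = 1.

x ≡ 5 (mod 40).


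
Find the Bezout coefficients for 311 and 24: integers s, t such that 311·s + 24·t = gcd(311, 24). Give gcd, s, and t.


Euclidean algorithm on (311, 24) — divide until remainder is 0:
  311 = 12 · 24 + 23
  24 = 1 · 23 + 1
  23 = 23 · 1 + 0
gcd(311, 24) = 1.
Track Bezout coefficients alongside the remainders: start with r₀ = 311 = a·1 + b·0 (s = 1, t = 0) and r₁ = 24 = a·0 + b·1 (s = 0, t = 1); each new remainder r_{k+1} = r_{k-1} − q_k·r_k inherits s_{k+1} = s_{k-1} − q_k·s_k, t_{k+1} = t_{k-1} − q_k·t_k, so r_k = a·s_k + b·t_k at every step:
  q = 12: r = 23, s = 1 − 12·0 = 1, t = 0 − 12·1 = -12  (check: 311·1 + 24·(-12) = 23)
  q = 1: r = 1, s = 0 − 1·1 = -1, t = 1 − 1·(-12) = 13  (check: 311·(-1) + 24·13 = 1)
The row with r = 1 (the gcd) gives the Bezout coefficients s = -1, t = 13.
Result: 311 · (-1) + 24 · (13) = 1.

gcd(311, 24) = 1; s = -1, t = 13 (check: 311·(-1) + 24·13 = 1).


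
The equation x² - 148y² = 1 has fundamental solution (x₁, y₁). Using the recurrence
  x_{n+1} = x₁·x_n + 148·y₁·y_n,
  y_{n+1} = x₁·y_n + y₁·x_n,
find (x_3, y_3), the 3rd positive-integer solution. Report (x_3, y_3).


Step 1: Find the fundamental solution (x₁, y₁) of x² - 148y² = 1.
  Expand √148 as a continued fraction. a₀ = ⌊√148⌋ = 12; iterate m_{k+1} = d_k·a_k − m_k, d_{k+1} = (148 − m_{k+1}²)/d_k, a_{k+1} = ⌊(a₀ + m_{k+1})/d_{k+1}⌋ (starting m₀ = 0, d₀ = 1), with convergents p_k = a_k·p_{k-1} + p_{k-2}, q_k = a_k·q_{k-1} + q_{k-2} (p₋₁ = 1, q₋₁ = 0):
  k = 0: a₀ = 12; p₀/q₀ = 12/1; p₀² − 148·q₀² = 144 − 148 = -4.
  k = 1: m = 12, d = 4, a = ⌊(12 + 12)/4⌋ = 6; p/q = (6·12 + 1)/(6·1 + 0) = 73/6; p² − 148·q² = 5329 − 5328 = 1.
  The first convergent with p² − 148·q² = 1 gives the fundamental solution (x₁, y₁) = (73, 6).
Step 2: Apply the recurrence (x_{n+1}, y_{n+1}) = (x₁x_n + 148y₁y_n, x₁y_n + y₁x_n) repeatedly.
  From (x_1, y_1) = (73, 6): x_2 = 73·73 + 148·6·6 = 10657; y_2 = 73·6 + 6·73 = 876.
  From (x_2, y_2) = (10657, 876): x_3 = 73·10657 + 148·6·876 = 1555849; y_3 = 73·876 + 6·10657 = 127890.
Step 3: Verify x_3² - 148·y_3² = 2420666110801 - 2420666110800 = 1 (should be 1). ✓

(x_1, y_1) = (73, 6); (x_3, y_3) = (1555849, 127890).


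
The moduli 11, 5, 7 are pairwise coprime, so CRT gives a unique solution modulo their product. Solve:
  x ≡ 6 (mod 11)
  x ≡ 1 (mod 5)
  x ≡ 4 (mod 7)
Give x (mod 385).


Moduli 11, 5, 7 are pairwise coprime; by CRT there is a unique solution modulo M = 11 · 5 · 7 = 385.
Solve pairwise, accumulating the modulus:
  Start with x ≡ 6 (mod 11).
  Combine with x ≡ 1 (mod 5): since gcd(11, 5) = 1, we get a unique residue mod 55.
    Write x = 6 + 11·t and substitute into x ≡ 1 (mod 5): 11·t ≡ 1 − 6 = -5 (mod 5).
    Reduce coefficients mod 5: 1·t ≡ 0 (mod 5).
    So t ≡ 0 (mod 5).
    Then x = 6 + 11·0 = 6, valid modulo lcm(11, 5) = 55: x ≡ 6 (mod 55).
  Combine with x ≡ 4 (mod 7): since gcd(55, 7) = 1, we get a unique residue mod 385.
    Write x = 6 + 55·t and substitute into x ≡ 4 (mod 7): 55·t ≡ 4 − 6 = -2 (mod 7).
    Reduce coefficients mod 7: 6·t ≡ 5 (mod 7).
    The inverse of 6 mod 7 is 6 (since 6·6 = 36 = 5·7 + 1), so t ≡ 6·5 = 30 ≡ 2 (mod 7).
    Then x = 6 + 55·2 = 116, valid modulo lcm(55, 7) = 385: x ≡ 116 (mod 385).
Verify: 116 mod 11 = 6 ✓, 116 mod 5 = 1 ✓, 116 mod 7 = 4 ✓.

x ≡ 116 (mod 385).


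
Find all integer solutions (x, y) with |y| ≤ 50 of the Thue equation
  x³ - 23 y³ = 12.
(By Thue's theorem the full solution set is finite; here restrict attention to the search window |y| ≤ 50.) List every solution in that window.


The equation is x³ - 23y³ = 12. For fixed y, x³ = 23·y³ + 12, so a solution requires the RHS to be a perfect cube.
Strategy: iterate y from -50 to 50, compute RHS = 23·y³ + 12, and check whether it is a (positive or negative) perfect cube.
Check small values of y:
  y = 0: RHS = 12 is not a perfect cube.
  y = 1: RHS = 35 is not a perfect cube.
  y = -1: RHS = -11 is not a perfect cube.
  y = 2: RHS = 196 is not a perfect cube.
  y = -2: RHS = -172 is not a perfect cube.
  y = 3: RHS = 633 is not a perfect cube.
  y = -3: RHS = -609 is not a perfect cube.
Continuing the search up to |y| = 50 finds no solutions either.
No (x, y) in the scanned range satisfies the equation.

No integer solutions with |y| ≤ 50.


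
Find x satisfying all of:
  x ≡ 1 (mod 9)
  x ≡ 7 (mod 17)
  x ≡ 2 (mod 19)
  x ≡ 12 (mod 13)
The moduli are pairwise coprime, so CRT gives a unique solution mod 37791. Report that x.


Product of moduli M = 9 · 17 · 19 · 13 = 37791.
Merge one congruence at a time:
  Start: x ≡ 1 (mod 9).
  Combine with x ≡ 7 (mod 17); new modulus lcm = 153.
    Write x = 1 + 9·t and substitute into x ≡ 7 (mod 17): 9·t ≡ 7 − 1 = 6 (mod 17).
    The inverse of 9 mod 17 is 2 (since 9·2 = 18 = 1·17 + 1), so t ≡ 2·6 = 12 ≡ 12 (mod 17).
    Then x = 1 + 9·12 = 109, valid modulo lcm(9, 17) = 153: x ≡ 109 (mod 153).
  Combine with x ≡ 2 (mod 19); new modulus lcm = 2907.
    Write x = 109 + 153·t and substitute into x ≡ 2 (mod 19): 153·t ≡ 2 − 109 = -107 (mod 19).
    Reduce coefficients mod 19: 1·t ≡ 7 (mod 19).
    So t ≡ 7 (mod 19).
    Then x = 109 + 153·7 = 1180, valid modulo lcm(153, 19) = 2907: x ≡ 1180 (mod 2907).
  Combine with x ≡ 12 (mod 13); new modulus lcm = 37791.
    Write x = 1180 + 2907·t and substitute into x ≡ 12 (mod 13): 2907·t ≡ 12 − 1180 = -1168 (mod 13).
    Reduce coefficients mod 13: 8·t ≡ 2 (mod 13).
    The inverse of 8 mod 13 is 5 (since 8·5 = 40 = 3·13 + 1), so t ≡ 5·2 = 10 ≡ 10 (mod 13).
    Then x = 1180 + 2907·10 = 30250, valid modulo lcm(2907, 13) = 37791: x ≡ 30250 (mod 37791).
Verify against each original: 30250 mod 9 = 1, 30250 mod 17 = 7, 30250 mod 19 = 2, 30250 mod 13 = 12.

x ≡ 30250 (mod 37791).


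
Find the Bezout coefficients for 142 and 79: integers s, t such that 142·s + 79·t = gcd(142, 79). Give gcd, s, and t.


Euclidean algorithm on (142, 79) — divide until remainder is 0:
  142 = 1 · 79 + 63
  79 = 1 · 63 + 16
  63 = 3 · 16 + 15
  16 = 1 · 15 + 1
  15 = 15 · 1 + 0
gcd(142, 79) = 1.
Track Bezout coefficients alongside the remainders: start with r₀ = 142 = a·1 + b·0 (s = 1, t = 0) and r₁ = 79 = a·0 + b·1 (s = 0, t = 1); each new remainder r_{k+1} = r_{k-1} − q_k·r_k inherits s_{k+1} = s_{k-1} − q_k·s_k, t_{k+1} = t_{k-1} − q_k·t_k, so r_k = a·s_k + b·t_k at every step:
  q = 1: r = 63, s = 1 − 1·0 = 1, t = 0 − 1·1 = -1  (check: 142·1 + 79·(-1) = 63)
  q = 1: r = 16, s = 0 − 1·1 = -1, t = 1 − 1·(-1) = 2  (check: 142·(-1) + 79·2 = 16)
  q = 3: r = 15, s = 1 − 3·(-1) = 4, t = -1 − 3·2 = -7  (check: 142·4 + 79·(-7) = 15)
  q = 1: r = 1, s = -1 − 1·4 = -5, t = 2 − 1·(-7) = 9  (check: 142·(-5) + 79·9 = 1)
The row with r = 1 (the gcd) gives the Bezout coefficients s = -5, t = 9.
Result: 142 · (-5) + 79 · (9) = 1.

gcd(142, 79) = 1; s = -5, t = 9 (check: 142·(-5) + 79·9 = 1).


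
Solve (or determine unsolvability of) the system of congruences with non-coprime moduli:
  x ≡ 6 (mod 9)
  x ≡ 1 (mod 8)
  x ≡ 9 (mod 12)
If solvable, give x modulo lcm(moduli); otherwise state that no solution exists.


Moduli 9, 8, 12 are not pairwise coprime, so CRT works modulo lcm(m_i) when all pairwise compatibility conditions hold.
Pairwise compatibility: gcd(m_i, m_j) must divide a_i - a_j for every pair.
Merge one congruence at a time:
  Start: x ≡ 6 (mod 9).
  Combine with x ≡ 1 (mod 8): gcd(9, 8) = 1; 1 - 6 = -5, which IS divisible by 1, so compatible.
    Write x = 6 + 9·t and substitute into x ≡ 1 (mod 8): 9·t ≡ 1 − 6 = -5 (mod 8).
    Reduce coefficients mod 8: 1·t ≡ 3 (mod 8).
    So t ≡ 3 (mod 8).
    Then x = 6 + 9·3 = 33, valid modulo lcm(9, 8) = 72: x ≡ 33 (mod 72).
  Combine with x ≡ 9 (mod 12): gcd(72, 12) = 12; 9 - 33 = -24, which IS divisible by 12, so compatible.
    Write x = 33 + 72·t and substitute into x ≡ 9 (mod 12): 72·t ≡ 9 − 33 = -24 (mod 12).
    Divide the congruence (and modulus) by g = 12: 6·t ≡ -2 (mod 1).
    Modulo 1 every t works; take t = 0.
    Then x = 33 + 72·0 = 33, valid modulo lcm(72, 12) = 72: x ≡ 33 (mod 72).
Verify: 33 mod 9 = 6, 33 mod 8 = 1, 33 mod 12 = 9.

x ≡ 33 (mod 72).
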